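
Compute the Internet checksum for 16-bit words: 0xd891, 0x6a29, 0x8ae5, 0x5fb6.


Sum all words (with carry folding):
+ 0xd891 = 0xd891
+ 0x6a29 = 0x42bb
+ 0x8ae5 = 0xcda0
+ 0x5fb6 = 0x2d57
One's complement: ~0x2d57
Checksum = 0xd2a8


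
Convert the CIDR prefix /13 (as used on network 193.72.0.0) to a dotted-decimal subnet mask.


/13 means 13 network bits, 19 host bits
Binary: 11111111111110000000000000000000
Mask: 255.248.0.0


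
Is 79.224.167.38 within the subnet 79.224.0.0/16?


Subnet network: 79.224.0.0
Test IP AND mask: 79.224.0.0
Yes, 79.224.167.38 is in 79.224.0.0/16


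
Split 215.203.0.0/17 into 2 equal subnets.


New prefix = 17 + 1 = 18
Each subnet has 16384 addresses
  215.203.0.0/18
  215.203.64.0/18
Subnets: 215.203.0.0/18, 215.203.64.0/18


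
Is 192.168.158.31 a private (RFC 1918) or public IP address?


RFC 1918 private ranges:
  10.0.0.0/8 (10.0.0.0 - 10.255.255.255)
  172.16.0.0/12 (172.16.0.0 - 172.31.255.255)
  192.168.0.0/16 (192.168.0.0 - 192.168.255.255)
Private (in 192.168.0.0/16)


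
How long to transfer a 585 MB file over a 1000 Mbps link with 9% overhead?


Effective throughput = 1000 * (1 - 9/100) = 910 Mbps
File size in Mb = 585 * 8 = 4680 Mb
Time = 4680 / 910
Time = 5.1429 seconds


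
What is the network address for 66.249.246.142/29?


IP:   01000010.11111001.11110110.10001110
Mask: 11111111.11111111.11111111.11111000
AND operation:
Net:  01000010.11111001.11110110.10001000
Network: 66.249.246.136/29


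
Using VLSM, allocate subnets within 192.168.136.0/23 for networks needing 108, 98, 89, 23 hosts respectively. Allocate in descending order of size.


108 hosts -> /25 (126 usable): 192.168.136.0/25
98 hosts -> /25 (126 usable): 192.168.136.128/25
89 hosts -> /25 (126 usable): 192.168.137.0/25
23 hosts -> /27 (30 usable): 192.168.137.128/27
Allocation: 192.168.136.0/25 (108 hosts, 126 usable); 192.168.136.128/25 (98 hosts, 126 usable); 192.168.137.0/25 (89 hosts, 126 usable); 192.168.137.128/27 (23 hosts, 30 usable)


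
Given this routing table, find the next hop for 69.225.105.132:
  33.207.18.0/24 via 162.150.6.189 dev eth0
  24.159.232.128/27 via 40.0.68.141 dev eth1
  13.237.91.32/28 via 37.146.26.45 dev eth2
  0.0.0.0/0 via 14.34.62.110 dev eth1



Longest prefix match for 69.225.105.132:
  /24 33.207.18.0: no
  /27 24.159.232.128: no
  /28 13.237.91.32: no
  /0 0.0.0.0: MATCH
Selected: next-hop 14.34.62.110 via eth1 (matched /0)


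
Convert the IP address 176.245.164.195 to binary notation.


176 = 10110000
245 = 11110101
164 = 10100100
195 = 11000011
Binary: 10110000.11110101.10100100.11000011


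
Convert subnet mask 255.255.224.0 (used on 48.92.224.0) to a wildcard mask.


Subnet mask: 255.255.224.0
Wildcard = 255.255.255.255 - subnet mask
255 - 255 = 0
255 - 255 = 0
255 - 224 = 31
255 - 0 = 255
Wildcard: 0.0.31.255


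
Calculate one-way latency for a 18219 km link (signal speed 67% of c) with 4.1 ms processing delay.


Speed = 0.67 * 3e5 km/s = 201000 km/s
Propagation delay = 18219 / 201000 = 0.0906 s = 90.6418 ms
Processing delay = 4.1 ms
Total one-way latency = 94.7418 ms


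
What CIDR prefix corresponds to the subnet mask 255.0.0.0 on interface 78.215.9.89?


Binary: 11111111.00000000.00000000.00000000
Count leading 1s
Prefix: /8


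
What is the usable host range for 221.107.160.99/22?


Network: 221.107.160.0
Broadcast: 221.107.163.255
First usable = network + 1
Last usable = broadcast - 1
Range: 221.107.160.1 to 221.107.163.254


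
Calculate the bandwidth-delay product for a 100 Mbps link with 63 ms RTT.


BDP = bandwidth * RTT
= 100 Mbps * 63 ms
= 100 * 1e6 * 63 / 1000 bits
= 6300000 bits
= 787500 bytes
= 769.043 KB
BDP = 6300000 bits (787500 bytes)


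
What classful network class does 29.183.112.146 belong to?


First octet: 29
Binary: 00011101
0xxxxxxx -> Class A (1-126)
Class A, default mask 255.0.0.0 (/8)


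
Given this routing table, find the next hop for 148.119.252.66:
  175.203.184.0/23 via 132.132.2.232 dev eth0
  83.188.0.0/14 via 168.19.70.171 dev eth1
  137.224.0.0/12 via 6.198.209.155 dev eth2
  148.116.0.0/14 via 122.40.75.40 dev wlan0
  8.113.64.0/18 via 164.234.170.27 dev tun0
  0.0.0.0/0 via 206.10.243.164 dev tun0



Longest prefix match for 148.119.252.66:
  /23 175.203.184.0: no
  /14 83.188.0.0: no
  /12 137.224.0.0: no
  /14 148.116.0.0: MATCH
  /18 8.113.64.0: no
  /0 0.0.0.0: MATCH
Selected: next-hop 122.40.75.40 via wlan0 (matched /14)


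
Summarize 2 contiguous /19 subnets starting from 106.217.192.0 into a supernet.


Original prefix: /19
Number of subnets: 2 = 2^1
New prefix = 19 - 1 = 18
Supernet: 106.217.192.0/18


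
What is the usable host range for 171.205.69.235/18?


Network: 171.205.64.0
Broadcast: 171.205.127.255
First usable = network + 1
Last usable = broadcast - 1
Range: 171.205.64.1 to 171.205.127.254


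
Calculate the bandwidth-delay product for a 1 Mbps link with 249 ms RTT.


BDP = bandwidth * RTT
= 1 Mbps * 249 ms
= 1 * 1e6 * 249 / 1000 bits
= 249000 bits
= 31125 bytes
= 30.3955 KB
BDP = 249000 bits (31125 bytes)


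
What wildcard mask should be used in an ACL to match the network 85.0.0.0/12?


Subnet mask: 255.240.0.0
Wildcard = 255.255.255.255 - subnet mask
255 - 255 = 0
255 - 240 = 15
255 - 0 = 255
255 - 0 = 255
Wildcard: 0.15.255.255


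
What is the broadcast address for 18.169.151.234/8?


Network: 18.0.0.0/8
Host bits = 24
Set all host bits to 1:
Broadcast: 18.255.255.255


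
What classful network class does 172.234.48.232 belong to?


First octet: 172
Binary: 10101100
10xxxxxx -> Class B (128-191)
Class B, default mask 255.255.0.0 (/16)


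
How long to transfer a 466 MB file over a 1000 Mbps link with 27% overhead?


Effective throughput = 1000 * (1 - 27/100) = 730 Mbps
File size in Mb = 466 * 8 = 3728 Mb
Time = 3728 / 730
Time = 5.1068 seconds


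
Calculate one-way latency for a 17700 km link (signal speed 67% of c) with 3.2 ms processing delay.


Speed = 0.67 * 3e5 km/s = 201000 km/s
Propagation delay = 17700 / 201000 = 0.0881 s = 88.0597 ms
Processing delay = 3.2 ms
Total one-way latency = 91.2597 ms


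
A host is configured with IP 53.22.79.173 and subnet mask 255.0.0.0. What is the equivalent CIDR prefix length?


Binary: 11111111.00000000.00000000.00000000
Count leading 1s
Prefix: /8


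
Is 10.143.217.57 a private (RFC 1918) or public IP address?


RFC 1918 private ranges:
  10.0.0.0/8 (10.0.0.0 - 10.255.255.255)
  172.16.0.0/12 (172.16.0.0 - 172.31.255.255)
  192.168.0.0/16 (192.168.0.0 - 192.168.255.255)
Private (in 10.0.0.0/8)


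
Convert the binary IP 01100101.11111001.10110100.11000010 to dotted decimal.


01100101 = 101
11111001 = 249
10110100 = 180
11000010 = 194
IP: 101.249.180.194


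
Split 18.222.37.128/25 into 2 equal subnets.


New prefix = 25 + 1 = 26
Each subnet has 64 addresses
  18.222.37.128/26
  18.222.37.192/26
Subnets: 18.222.37.128/26, 18.222.37.192/26


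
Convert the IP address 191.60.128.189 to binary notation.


191 = 10111111
60 = 00111100
128 = 10000000
189 = 10111101
Binary: 10111111.00111100.10000000.10111101


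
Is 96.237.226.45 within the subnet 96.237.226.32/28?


Subnet network: 96.237.226.32
Test IP AND mask: 96.237.226.32
Yes, 96.237.226.45 is in 96.237.226.32/28


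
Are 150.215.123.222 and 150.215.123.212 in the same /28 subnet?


Mask: 255.255.255.240
150.215.123.222 AND mask = 150.215.123.208
150.215.123.212 AND mask = 150.215.123.208
Yes, same subnet (150.215.123.208)


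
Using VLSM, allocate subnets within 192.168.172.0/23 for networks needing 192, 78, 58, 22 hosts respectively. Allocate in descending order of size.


192 hosts -> /24 (254 usable): 192.168.172.0/24
78 hosts -> /25 (126 usable): 192.168.173.0/25
58 hosts -> /26 (62 usable): 192.168.173.128/26
22 hosts -> /27 (30 usable): 192.168.173.192/27
Allocation: 192.168.172.0/24 (192 hosts, 254 usable); 192.168.173.0/25 (78 hosts, 126 usable); 192.168.173.128/26 (58 hosts, 62 usable); 192.168.173.192/27 (22 hosts, 30 usable)


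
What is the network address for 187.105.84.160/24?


IP:   10111011.01101001.01010100.10100000
Mask: 11111111.11111111.11111111.00000000
AND operation:
Net:  10111011.01101001.01010100.00000000
Network: 187.105.84.0/24


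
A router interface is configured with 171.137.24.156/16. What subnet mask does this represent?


/16 means 16 network bits, 16 host bits
Binary: 11111111111111110000000000000000
Mask: 255.255.0.0


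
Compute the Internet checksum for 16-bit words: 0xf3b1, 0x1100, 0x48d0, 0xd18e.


Sum all words (with carry folding):
+ 0xf3b1 = 0xf3b1
+ 0x1100 = 0x04b2
+ 0x48d0 = 0x4d82
+ 0xd18e = 0x1f11
One's complement: ~0x1f11
Checksum = 0xe0ee


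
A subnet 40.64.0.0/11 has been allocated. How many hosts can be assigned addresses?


Host bits = 32 - 11 = 21
Total addresses = 2^21 = 2097152
Usable = total - 2 (network and broadcast)
Usable hosts: 2097150


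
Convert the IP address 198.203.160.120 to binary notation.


198 = 11000110
203 = 11001011
160 = 10100000
120 = 01111000
Binary: 11000110.11001011.10100000.01111000


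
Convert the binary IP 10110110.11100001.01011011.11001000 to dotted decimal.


10110110 = 182
11100001 = 225
01011011 = 91
11001000 = 200
IP: 182.225.91.200


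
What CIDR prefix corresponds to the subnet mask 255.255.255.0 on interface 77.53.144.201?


Binary: 11111111.11111111.11111111.00000000
Count leading 1s
Prefix: /24


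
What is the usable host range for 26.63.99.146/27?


Network: 26.63.99.128
Broadcast: 26.63.99.159
First usable = network + 1
Last usable = broadcast - 1
Range: 26.63.99.129 to 26.63.99.158


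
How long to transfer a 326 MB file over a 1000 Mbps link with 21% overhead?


Effective throughput = 1000 * (1 - 21/100) = 790 Mbps
File size in Mb = 326 * 8 = 2608 Mb
Time = 2608 / 790
Time = 3.3013 seconds


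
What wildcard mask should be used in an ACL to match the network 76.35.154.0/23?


Subnet mask: 255.255.254.0
Wildcard = 255.255.255.255 - subnet mask
255 - 255 = 0
255 - 255 = 0
255 - 254 = 1
255 - 0 = 255
Wildcard: 0.0.1.255


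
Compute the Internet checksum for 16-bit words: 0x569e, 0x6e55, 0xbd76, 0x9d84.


Sum all words (with carry folding):
+ 0x569e = 0x569e
+ 0x6e55 = 0xc4f3
+ 0xbd76 = 0x826a
+ 0x9d84 = 0x1fef
One's complement: ~0x1fef
Checksum = 0xe010


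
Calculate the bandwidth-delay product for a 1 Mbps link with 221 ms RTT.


BDP = bandwidth * RTT
= 1 Mbps * 221 ms
= 1 * 1e6 * 221 / 1000 bits
= 221000 bits
= 27625 bytes
= 26.9775 KB
BDP = 221000 bits (27625 bytes)


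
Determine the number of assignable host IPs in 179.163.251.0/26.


Host bits = 32 - 26 = 6
Total addresses = 2^6 = 64
Usable = total - 2 (network and broadcast)
Usable hosts: 62


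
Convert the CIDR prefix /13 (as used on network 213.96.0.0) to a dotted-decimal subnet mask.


/13 means 13 network bits, 19 host bits
Binary: 11111111111110000000000000000000
Mask: 255.248.0.0


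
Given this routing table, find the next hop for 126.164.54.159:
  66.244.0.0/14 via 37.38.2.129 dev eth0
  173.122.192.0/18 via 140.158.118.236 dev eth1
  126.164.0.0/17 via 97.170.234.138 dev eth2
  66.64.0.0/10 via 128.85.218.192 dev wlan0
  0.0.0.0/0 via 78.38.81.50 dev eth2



Longest prefix match for 126.164.54.159:
  /14 66.244.0.0: no
  /18 173.122.192.0: no
  /17 126.164.0.0: MATCH
  /10 66.64.0.0: no
  /0 0.0.0.0: MATCH
Selected: next-hop 97.170.234.138 via eth2 (matched /17)


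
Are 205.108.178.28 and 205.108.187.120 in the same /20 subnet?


Mask: 255.255.240.0
205.108.178.28 AND mask = 205.108.176.0
205.108.187.120 AND mask = 205.108.176.0
Yes, same subnet (205.108.176.0)


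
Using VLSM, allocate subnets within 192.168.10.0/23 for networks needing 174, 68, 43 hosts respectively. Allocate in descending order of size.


174 hosts -> /24 (254 usable): 192.168.10.0/24
68 hosts -> /25 (126 usable): 192.168.11.0/25
43 hosts -> /26 (62 usable): 192.168.11.128/26
Allocation: 192.168.10.0/24 (174 hosts, 254 usable); 192.168.11.0/25 (68 hosts, 126 usable); 192.168.11.128/26 (43 hosts, 62 usable)


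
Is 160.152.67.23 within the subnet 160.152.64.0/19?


Subnet network: 160.152.64.0
Test IP AND mask: 160.152.64.0
Yes, 160.152.67.23 is in 160.152.64.0/19


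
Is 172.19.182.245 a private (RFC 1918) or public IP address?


RFC 1918 private ranges:
  10.0.0.0/8 (10.0.0.0 - 10.255.255.255)
  172.16.0.0/12 (172.16.0.0 - 172.31.255.255)
  192.168.0.0/16 (192.168.0.0 - 192.168.255.255)
Private (in 172.16.0.0/12)


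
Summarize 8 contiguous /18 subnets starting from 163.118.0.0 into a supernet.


Original prefix: /18
Number of subnets: 8 = 2^3
New prefix = 18 - 3 = 15
Supernet: 163.118.0.0/15


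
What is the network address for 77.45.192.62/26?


IP:   01001101.00101101.11000000.00111110
Mask: 11111111.11111111.11111111.11000000
AND operation:
Net:  01001101.00101101.11000000.00000000
Network: 77.45.192.0/26


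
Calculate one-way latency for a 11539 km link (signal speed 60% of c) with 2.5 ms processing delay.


Speed = 0.6 * 3e5 km/s = 180000 km/s
Propagation delay = 11539 / 180000 = 0.0641 s = 64.1056 ms
Processing delay = 2.5 ms
Total one-way latency = 66.6056 ms


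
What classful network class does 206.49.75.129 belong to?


First octet: 206
Binary: 11001110
110xxxxx -> Class C (192-223)
Class C, default mask 255.255.255.0 (/24)


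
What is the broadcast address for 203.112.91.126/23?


Network: 203.112.90.0/23
Host bits = 9
Set all host bits to 1:
Broadcast: 203.112.91.255


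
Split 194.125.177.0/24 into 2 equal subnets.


New prefix = 24 + 1 = 25
Each subnet has 128 addresses
  194.125.177.0/25
  194.125.177.128/25
Subnets: 194.125.177.0/25, 194.125.177.128/25


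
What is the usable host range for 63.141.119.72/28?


Network: 63.141.119.64
Broadcast: 63.141.119.79
First usable = network + 1
Last usable = broadcast - 1
Range: 63.141.119.65 to 63.141.119.78


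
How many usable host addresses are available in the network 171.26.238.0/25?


Host bits = 32 - 25 = 7
Total addresses = 2^7 = 128
Usable = total - 2 (network and broadcast)
Usable hosts: 126


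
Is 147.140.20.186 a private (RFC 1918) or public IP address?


RFC 1918 private ranges:
  10.0.0.0/8 (10.0.0.0 - 10.255.255.255)
  172.16.0.0/12 (172.16.0.0 - 172.31.255.255)
  192.168.0.0/16 (192.168.0.0 - 192.168.255.255)
Public (not in any RFC 1918 range)


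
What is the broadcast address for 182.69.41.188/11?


Network: 182.64.0.0/11
Host bits = 21
Set all host bits to 1:
Broadcast: 182.95.255.255


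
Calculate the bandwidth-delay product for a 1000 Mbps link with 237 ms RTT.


BDP = bandwidth * RTT
= 1000 Mbps * 237 ms
= 1000 * 1e6 * 237 / 1000 bits
= 237000000 bits
= 29625000 bytes
= 28930.6641 KB
BDP = 237000000 bits (29625000 bytes)


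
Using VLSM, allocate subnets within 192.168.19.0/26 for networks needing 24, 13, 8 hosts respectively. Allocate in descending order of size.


24 hosts -> /27 (30 usable): 192.168.19.0/27
13 hosts -> /28 (14 usable): 192.168.19.32/28
8 hosts -> /28 (14 usable): 192.168.19.48/28
Allocation: 192.168.19.0/27 (24 hosts, 30 usable); 192.168.19.32/28 (13 hosts, 14 usable); 192.168.19.48/28 (8 hosts, 14 usable)


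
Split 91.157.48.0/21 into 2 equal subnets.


New prefix = 21 + 1 = 22
Each subnet has 1024 addresses
  91.157.48.0/22
  91.157.52.0/22
Subnets: 91.157.48.0/22, 91.157.52.0/22


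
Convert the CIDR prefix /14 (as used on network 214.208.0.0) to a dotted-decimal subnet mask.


/14 means 14 network bits, 18 host bits
Binary: 11111111111111000000000000000000
Mask: 255.252.0.0


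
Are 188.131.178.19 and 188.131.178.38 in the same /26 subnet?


Mask: 255.255.255.192
188.131.178.19 AND mask = 188.131.178.0
188.131.178.38 AND mask = 188.131.178.0
Yes, same subnet (188.131.178.0)


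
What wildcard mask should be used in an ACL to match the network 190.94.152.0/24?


Subnet mask: 255.255.255.0
Wildcard = 255.255.255.255 - subnet mask
255 - 255 = 0
255 - 255 = 0
255 - 255 = 0
255 - 0 = 255
Wildcard: 0.0.0.255


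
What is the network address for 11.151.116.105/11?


IP:   00001011.10010111.01110100.01101001
Mask: 11111111.11100000.00000000.00000000
AND operation:
Net:  00001011.10000000.00000000.00000000
Network: 11.128.0.0/11


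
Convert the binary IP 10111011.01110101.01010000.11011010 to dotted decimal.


10111011 = 187
01110101 = 117
01010000 = 80
11011010 = 218
IP: 187.117.80.218


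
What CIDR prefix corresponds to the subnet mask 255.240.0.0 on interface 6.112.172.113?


Binary: 11111111.11110000.00000000.00000000
Count leading 1s
Prefix: /12


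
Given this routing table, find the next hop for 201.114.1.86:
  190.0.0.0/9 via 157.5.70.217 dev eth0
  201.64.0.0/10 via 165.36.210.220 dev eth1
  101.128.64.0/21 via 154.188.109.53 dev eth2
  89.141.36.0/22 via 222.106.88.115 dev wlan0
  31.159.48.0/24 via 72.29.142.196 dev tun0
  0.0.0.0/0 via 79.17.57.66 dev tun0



Longest prefix match for 201.114.1.86:
  /9 190.0.0.0: no
  /10 201.64.0.0: MATCH
  /21 101.128.64.0: no
  /22 89.141.36.0: no
  /24 31.159.48.0: no
  /0 0.0.0.0: MATCH
Selected: next-hop 165.36.210.220 via eth1 (matched /10)


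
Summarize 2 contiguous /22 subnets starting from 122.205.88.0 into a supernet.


Original prefix: /22
Number of subnets: 2 = 2^1
New prefix = 22 - 1 = 21
Supernet: 122.205.88.0/21


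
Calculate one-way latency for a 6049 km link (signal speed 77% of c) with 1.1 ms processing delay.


Speed = 0.77 * 3e5 km/s = 231000 km/s
Propagation delay = 6049 / 231000 = 0.0262 s = 26.1861 ms
Processing delay = 1.1 ms
Total one-way latency = 27.2861 ms


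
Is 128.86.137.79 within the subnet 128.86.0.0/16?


Subnet network: 128.86.0.0
Test IP AND mask: 128.86.0.0
Yes, 128.86.137.79 is in 128.86.0.0/16


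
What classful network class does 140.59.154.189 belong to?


First octet: 140
Binary: 10001100
10xxxxxx -> Class B (128-191)
Class B, default mask 255.255.0.0 (/16)


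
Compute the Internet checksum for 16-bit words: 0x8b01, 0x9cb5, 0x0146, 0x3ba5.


Sum all words (with carry folding):
+ 0x8b01 = 0x8b01
+ 0x9cb5 = 0x27b7
+ 0x0146 = 0x28fd
+ 0x3ba5 = 0x64a2
One's complement: ~0x64a2
Checksum = 0x9b5d


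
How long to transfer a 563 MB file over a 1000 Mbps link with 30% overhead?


Effective throughput = 1000 * (1 - 30/100) = 700 Mbps
File size in Mb = 563 * 8 = 4504 Mb
Time = 4504 / 700
Time = 6.4343 seconds


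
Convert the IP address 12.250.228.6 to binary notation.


12 = 00001100
250 = 11111010
228 = 11100100
6 = 00000110
Binary: 00001100.11111010.11100100.00000110


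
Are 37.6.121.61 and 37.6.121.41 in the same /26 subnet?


Mask: 255.255.255.192
37.6.121.61 AND mask = 37.6.121.0
37.6.121.41 AND mask = 37.6.121.0
Yes, same subnet (37.6.121.0)


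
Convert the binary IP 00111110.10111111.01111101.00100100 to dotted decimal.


00111110 = 62
10111111 = 191
01111101 = 125
00100100 = 36
IP: 62.191.125.36


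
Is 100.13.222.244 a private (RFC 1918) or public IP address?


RFC 1918 private ranges:
  10.0.0.0/8 (10.0.0.0 - 10.255.255.255)
  172.16.0.0/12 (172.16.0.0 - 172.31.255.255)
  192.168.0.0/16 (192.168.0.0 - 192.168.255.255)
Public (not in any RFC 1918 range)


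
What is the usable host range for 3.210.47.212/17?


Network: 3.210.0.0
Broadcast: 3.210.127.255
First usable = network + 1
Last usable = broadcast - 1
Range: 3.210.0.1 to 3.210.127.254


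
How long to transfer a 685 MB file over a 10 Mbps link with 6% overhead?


Effective throughput = 10 * (1 - 6/100) = 9.4 Mbps
File size in Mb = 685 * 8 = 5480 Mb
Time = 5480 / 9.4
Time = 582.9787 seconds


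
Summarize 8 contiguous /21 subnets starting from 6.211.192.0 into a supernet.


Original prefix: /21
Number of subnets: 8 = 2^3
New prefix = 21 - 3 = 18
Supernet: 6.211.192.0/18


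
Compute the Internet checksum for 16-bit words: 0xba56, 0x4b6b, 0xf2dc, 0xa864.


Sum all words (with carry folding):
+ 0xba56 = 0xba56
+ 0x4b6b = 0x05c2
+ 0xf2dc = 0xf89e
+ 0xa864 = 0xa103
One's complement: ~0xa103
Checksum = 0x5efc


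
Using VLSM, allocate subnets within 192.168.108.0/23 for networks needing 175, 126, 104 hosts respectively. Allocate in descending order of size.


175 hosts -> /24 (254 usable): 192.168.108.0/24
126 hosts -> /25 (126 usable): 192.168.109.0/25
104 hosts -> /25 (126 usable): 192.168.109.128/25
Allocation: 192.168.108.0/24 (175 hosts, 254 usable); 192.168.109.0/25 (126 hosts, 126 usable); 192.168.109.128/25 (104 hosts, 126 usable)


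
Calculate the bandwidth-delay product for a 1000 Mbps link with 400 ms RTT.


BDP = bandwidth * RTT
= 1000 Mbps * 400 ms
= 1000 * 1e6 * 400 / 1000 bits
= 400000000 bits
= 50000000 bytes
= 48828.125 KB
BDP = 400000000 bits (50000000 bytes)


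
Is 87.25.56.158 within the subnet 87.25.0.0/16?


Subnet network: 87.25.0.0
Test IP AND mask: 87.25.0.0
Yes, 87.25.56.158 is in 87.25.0.0/16


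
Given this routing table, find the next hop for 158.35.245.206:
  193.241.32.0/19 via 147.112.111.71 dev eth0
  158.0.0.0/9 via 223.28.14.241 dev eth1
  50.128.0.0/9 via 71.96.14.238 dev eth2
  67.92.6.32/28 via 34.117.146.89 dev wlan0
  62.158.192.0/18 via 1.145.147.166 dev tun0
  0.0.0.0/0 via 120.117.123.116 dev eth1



Longest prefix match for 158.35.245.206:
  /19 193.241.32.0: no
  /9 158.0.0.0: MATCH
  /9 50.128.0.0: no
  /28 67.92.6.32: no
  /18 62.158.192.0: no
  /0 0.0.0.0: MATCH
Selected: next-hop 223.28.14.241 via eth1 (matched /9)


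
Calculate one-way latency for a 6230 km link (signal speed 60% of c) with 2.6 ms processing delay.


Speed = 0.6 * 3e5 km/s = 180000 km/s
Propagation delay = 6230 / 180000 = 0.0346 s = 34.6111 ms
Processing delay = 2.6 ms
Total one-way latency = 37.2111 ms


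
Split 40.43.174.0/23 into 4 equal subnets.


New prefix = 23 + 2 = 25
Each subnet has 128 addresses
  40.43.174.0/25
  40.43.174.128/25
  40.43.175.0/25
  40.43.175.128/25
Subnets: 40.43.174.0/25, 40.43.174.128/25, 40.43.175.0/25, 40.43.175.128/25


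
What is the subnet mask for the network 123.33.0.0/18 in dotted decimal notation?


/18 means 18 network bits, 14 host bits
Binary: 11111111111111111100000000000000
Mask: 255.255.192.0


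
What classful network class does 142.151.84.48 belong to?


First octet: 142
Binary: 10001110
10xxxxxx -> Class B (128-191)
Class B, default mask 255.255.0.0 (/16)


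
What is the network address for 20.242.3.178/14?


IP:   00010100.11110010.00000011.10110010
Mask: 11111111.11111100.00000000.00000000
AND operation:
Net:  00010100.11110000.00000000.00000000
Network: 20.240.0.0/14


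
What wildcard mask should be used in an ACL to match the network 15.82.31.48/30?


Subnet mask: 255.255.255.252
Wildcard = 255.255.255.255 - subnet mask
255 - 255 = 0
255 - 255 = 0
255 - 255 = 0
255 - 252 = 3
Wildcard: 0.0.0.3


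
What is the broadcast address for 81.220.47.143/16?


Network: 81.220.0.0/16
Host bits = 16
Set all host bits to 1:
Broadcast: 81.220.255.255


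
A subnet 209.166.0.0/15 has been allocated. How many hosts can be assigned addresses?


Host bits = 32 - 15 = 17
Total addresses = 2^17 = 131072
Usable = total - 2 (network and broadcast)
Usable hosts: 131070


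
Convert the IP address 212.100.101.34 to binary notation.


212 = 11010100
100 = 01100100
101 = 01100101
34 = 00100010
Binary: 11010100.01100100.01100101.00100010


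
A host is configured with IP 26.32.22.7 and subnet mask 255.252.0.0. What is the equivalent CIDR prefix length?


Binary: 11111111.11111100.00000000.00000000
Count leading 1s
Prefix: /14


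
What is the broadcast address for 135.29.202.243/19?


Network: 135.29.192.0/19
Host bits = 13
Set all host bits to 1:
Broadcast: 135.29.223.255


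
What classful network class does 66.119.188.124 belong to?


First octet: 66
Binary: 01000010
0xxxxxxx -> Class A (1-126)
Class A, default mask 255.0.0.0 (/8)


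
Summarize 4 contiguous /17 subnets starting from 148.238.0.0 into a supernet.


Original prefix: /17
Number of subnets: 4 = 2^2
New prefix = 17 - 2 = 15
Supernet: 148.238.0.0/15


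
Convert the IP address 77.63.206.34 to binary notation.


77 = 01001101
63 = 00111111
206 = 11001110
34 = 00100010
Binary: 01001101.00111111.11001110.00100010


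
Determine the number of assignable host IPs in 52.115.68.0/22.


Host bits = 32 - 22 = 10
Total addresses = 2^10 = 1024
Usable = total - 2 (network and broadcast)
Usable hosts: 1022


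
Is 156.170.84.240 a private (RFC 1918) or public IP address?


RFC 1918 private ranges:
  10.0.0.0/8 (10.0.0.0 - 10.255.255.255)
  172.16.0.0/12 (172.16.0.0 - 172.31.255.255)
  192.168.0.0/16 (192.168.0.0 - 192.168.255.255)
Public (not in any RFC 1918 range)


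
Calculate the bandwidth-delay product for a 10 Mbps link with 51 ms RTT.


BDP = bandwidth * RTT
= 10 Mbps * 51 ms
= 10 * 1e6 * 51 / 1000 bits
= 510000 bits
= 63750 bytes
= 62.2559 KB
BDP = 510000 bits (63750 bytes)


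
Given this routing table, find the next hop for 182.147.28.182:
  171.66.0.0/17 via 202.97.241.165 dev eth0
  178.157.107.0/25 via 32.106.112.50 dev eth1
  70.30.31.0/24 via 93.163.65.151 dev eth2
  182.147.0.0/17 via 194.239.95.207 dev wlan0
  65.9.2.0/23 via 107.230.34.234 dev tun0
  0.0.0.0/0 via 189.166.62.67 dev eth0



Longest prefix match for 182.147.28.182:
  /17 171.66.0.0: no
  /25 178.157.107.0: no
  /24 70.30.31.0: no
  /17 182.147.0.0: MATCH
  /23 65.9.2.0: no
  /0 0.0.0.0: MATCH
Selected: next-hop 194.239.95.207 via wlan0 (matched /17)


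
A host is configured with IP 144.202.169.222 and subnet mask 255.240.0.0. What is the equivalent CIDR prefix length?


Binary: 11111111.11110000.00000000.00000000
Count leading 1s
Prefix: /12


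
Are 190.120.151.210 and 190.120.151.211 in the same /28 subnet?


Mask: 255.255.255.240
190.120.151.210 AND mask = 190.120.151.208
190.120.151.211 AND mask = 190.120.151.208
Yes, same subnet (190.120.151.208)


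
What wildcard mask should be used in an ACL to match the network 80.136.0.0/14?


Subnet mask: 255.252.0.0
Wildcard = 255.255.255.255 - subnet mask
255 - 255 = 0
255 - 252 = 3
255 - 0 = 255
255 - 0 = 255
Wildcard: 0.3.255.255


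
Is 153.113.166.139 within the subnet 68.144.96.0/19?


Subnet network: 68.144.96.0
Test IP AND mask: 153.113.160.0
No, 153.113.166.139 is not in 68.144.96.0/19


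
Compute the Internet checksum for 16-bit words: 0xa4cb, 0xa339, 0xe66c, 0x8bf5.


Sum all words (with carry folding):
+ 0xa4cb = 0xa4cb
+ 0xa339 = 0x4805
+ 0xe66c = 0x2e72
+ 0x8bf5 = 0xba67
One's complement: ~0xba67
Checksum = 0x4598


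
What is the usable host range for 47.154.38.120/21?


Network: 47.154.32.0
Broadcast: 47.154.39.255
First usable = network + 1
Last usable = broadcast - 1
Range: 47.154.32.1 to 47.154.39.254


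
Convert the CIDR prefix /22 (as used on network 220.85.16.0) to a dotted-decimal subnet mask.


/22 means 22 network bits, 10 host bits
Binary: 11111111111111111111110000000000
Mask: 255.255.252.0


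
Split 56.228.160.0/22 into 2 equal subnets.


New prefix = 22 + 1 = 23
Each subnet has 512 addresses
  56.228.160.0/23
  56.228.162.0/23
Subnets: 56.228.160.0/23, 56.228.162.0/23


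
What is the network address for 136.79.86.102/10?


IP:   10001000.01001111.01010110.01100110
Mask: 11111111.11000000.00000000.00000000
AND operation:
Net:  10001000.01000000.00000000.00000000
Network: 136.64.0.0/10


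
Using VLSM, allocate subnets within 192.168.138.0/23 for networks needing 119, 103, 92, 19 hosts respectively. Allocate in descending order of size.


119 hosts -> /25 (126 usable): 192.168.138.0/25
103 hosts -> /25 (126 usable): 192.168.138.128/25
92 hosts -> /25 (126 usable): 192.168.139.0/25
19 hosts -> /27 (30 usable): 192.168.139.128/27
Allocation: 192.168.138.0/25 (119 hosts, 126 usable); 192.168.138.128/25 (103 hosts, 126 usable); 192.168.139.0/25 (92 hosts, 126 usable); 192.168.139.128/27 (19 hosts, 30 usable)


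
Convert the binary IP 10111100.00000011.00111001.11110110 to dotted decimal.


10111100 = 188
00000011 = 3
00111001 = 57
11110110 = 246
IP: 188.3.57.246


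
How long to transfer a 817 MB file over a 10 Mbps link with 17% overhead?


Effective throughput = 10 * (1 - 17/100) = 8.3 Mbps
File size in Mb = 817 * 8 = 6536 Mb
Time = 6536 / 8.3
Time = 787.4699 seconds


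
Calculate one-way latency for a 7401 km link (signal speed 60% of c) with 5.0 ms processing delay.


Speed = 0.6 * 3e5 km/s = 180000 km/s
Propagation delay = 7401 / 180000 = 0.0411 s = 41.1167 ms
Processing delay = 5.0 ms
Total one-way latency = 46.1167 ms


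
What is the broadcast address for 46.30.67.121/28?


Network: 46.30.67.112/28
Host bits = 4
Set all host bits to 1:
Broadcast: 46.30.67.127


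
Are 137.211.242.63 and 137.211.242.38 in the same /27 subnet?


Mask: 255.255.255.224
137.211.242.63 AND mask = 137.211.242.32
137.211.242.38 AND mask = 137.211.242.32
Yes, same subnet (137.211.242.32)


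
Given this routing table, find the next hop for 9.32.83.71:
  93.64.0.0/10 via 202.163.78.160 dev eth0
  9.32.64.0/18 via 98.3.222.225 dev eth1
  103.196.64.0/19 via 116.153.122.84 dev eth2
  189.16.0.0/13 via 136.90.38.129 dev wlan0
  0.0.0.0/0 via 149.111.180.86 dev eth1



Longest prefix match for 9.32.83.71:
  /10 93.64.0.0: no
  /18 9.32.64.0: MATCH
  /19 103.196.64.0: no
  /13 189.16.0.0: no
  /0 0.0.0.0: MATCH
Selected: next-hop 98.3.222.225 via eth1 (matched /18)


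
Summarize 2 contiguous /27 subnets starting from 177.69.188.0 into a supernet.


Original prefix: /27
Number of subnets: 2 = 2^1
New prefix = 27 - 1 = 26
Supernet: 177.69.188.0/26


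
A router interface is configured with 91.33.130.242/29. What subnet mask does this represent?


/29 means 29 network bits, 3 host bits
Binary: 11111111111111111111111111111000
Mask: 255.255.255.248


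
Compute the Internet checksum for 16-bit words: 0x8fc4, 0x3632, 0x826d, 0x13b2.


Sum all words (with carry folding):
+ 0x8fc4 = 0x8fc4
+ 0x3632 = 0xc5f6
+ 0x826d = 0x4864
+ 0x13b2 = 0x5c16
One's complement: ~0x5c16
Checksum = 0xa3e9


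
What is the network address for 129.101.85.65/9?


IP:   10000001.01100101.01010101.01000001
Mask: 11111111.10000000.00000000.00000000
AND operation:
Net:  10000001.00000000.00000000.00000000
Network: 129.0.0.0/9


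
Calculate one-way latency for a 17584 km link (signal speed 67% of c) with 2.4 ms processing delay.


Speed = 0.67 * 3e5 km/s = 201000 km/s
Propagation delay = 17584 / 201000 = 0.0875 s = 87.4826 ms
Processing delay = 2.4 ms
Total one-way latency = 89.8826 ms


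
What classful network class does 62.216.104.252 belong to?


First octet: 62
Binary: 00111110
0xxxxxxx -> Class A (1-126)
Class A, default mask 255.0.0.0 (/8)


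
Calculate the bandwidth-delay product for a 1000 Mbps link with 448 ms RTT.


BDP = bandwidth * RTT
= 1000 Mbps * 448 ms
= 1000 * 1e6 * 448 / 1000 bits
= 448000000 bits
= 56000000 bytes
= 54687.5 KB
BDP = 448000000 bits (56000000 bytes)


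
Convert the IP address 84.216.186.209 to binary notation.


84 = 01010100
216 = 11011000
186 = 10111010
209 = 11010001
Binary: 01010100.11011000.10111010.11010001


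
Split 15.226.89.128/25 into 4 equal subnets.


New prefix = 25 + 2 = 27
Each subnet has 32 addresses
  15.226.89.128/27
  15.226.89.160/27
  15.226.89.192/27
  15.226.89.224/27
Subnets: 15.226.89.128/27, 15.226.89.160/27, 15.226.89.192/27, 15.226.89.224/27


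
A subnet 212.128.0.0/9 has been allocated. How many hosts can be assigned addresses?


Host bits = 32 - 9 = 23
Total addresses = 2^23 = 8388608
Usable = total - 2 (network and broadcast)
Usable hosts: 8388606


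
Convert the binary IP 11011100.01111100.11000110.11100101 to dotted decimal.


11011100 = 220
01111100 = 124
11000110 = 198
11100101 = 229
IP: 220.124.198.229


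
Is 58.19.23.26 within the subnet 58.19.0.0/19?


Subnet network: 58.19.0.0
Test IP AND mask: 58.19.0.0
Yes, 58.19.23.26 is in 58.19.0.0/19


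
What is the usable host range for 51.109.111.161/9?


Network: 51.0.0.0
Broadcast: 51.127.255.255
First usable = network + 1
Last usable = broadcast - 1
Range: 51.0.0.1 to 51.127.255.254


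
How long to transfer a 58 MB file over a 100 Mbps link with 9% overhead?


Effective throughput = 100 * (1 - 9/100) = 91 Mbps
File size in Mb = 58 * 8 = 464 Mb
Time = 464 / 91
Time = 5.0989 seconds


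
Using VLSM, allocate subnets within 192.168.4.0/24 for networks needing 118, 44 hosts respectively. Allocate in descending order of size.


118 hosts -> /25 (126 usable): 192.168.4.0/25
44 hosts -> /26 (62 usable): 192.168.4.128/26
Allocation: 192.168.4.0/25 (118 hosts, 126 usable); 192.168.4.128/26 (44 hosts, 62 usable)


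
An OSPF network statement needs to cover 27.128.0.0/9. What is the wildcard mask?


Subnet mask: 255.128.0.0
Wildcard = 255.255.255.255 - subnet mask
255 - 255 = 0
255 - 128 = 127
255 - 0 = 255
255 - 0 = 255
Wildcard: 0.127.255.255


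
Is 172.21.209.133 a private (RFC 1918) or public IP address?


RFC 1918 private ranges:
  10.0.0.0/8 (10.0.0.0 - 10.255.255.255)
  172.16.0.0/12 (172.16.0.0 - 172.31.255.255)
  192.168.0.0/16 (192.168.0.0 - 192.168.255.255)
Private (in 172.16.0.0/12)


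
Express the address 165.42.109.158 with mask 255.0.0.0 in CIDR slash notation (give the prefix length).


Binary: 11111111.00000000.00000000.00000000
Count leading 1s
Prefix: /8


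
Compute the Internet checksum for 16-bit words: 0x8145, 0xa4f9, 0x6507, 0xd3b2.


Sum all words (with carry folding):
+ 0x8145 = 0x8145
+ 0xa4f9 = 0x263f
+ 0x6507 = 0x8b46
+ 0xd3b2 = 0x5ef9
One's complement: ~0x5ef9
Checksum = 0xa106


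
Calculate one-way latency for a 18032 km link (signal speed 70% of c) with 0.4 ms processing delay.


Speed = 0.7 * 3e5 km/s = 210000 km/s
Propagation delay = 18032 / 210000 = 0.0859 s = 85.8667 ms
Processing delay = 0.4 ms
Total one-way latency = 86.2667 ms


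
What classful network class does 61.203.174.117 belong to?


First octet: 61
Binary: 00111101
0xxxxxxx -> Class A (1-126)
Class A, default mask 255.0.0.0 (/8)


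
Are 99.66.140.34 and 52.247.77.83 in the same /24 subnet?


Mask: 255.255.255.0
99.66.140.34 AND mask = 99.66.140.0
52.247.77.83 AND mask = 52.247.77.0
No, different subnets (99.66.140.0 vs 52.247.77.0)


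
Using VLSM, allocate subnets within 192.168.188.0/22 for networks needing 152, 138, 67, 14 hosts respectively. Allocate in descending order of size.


152 hosts -> /24 (254 usable): 192.168.188.0/24
138 hosts -> /24 (254 usable): 192.168.189.0/24
67 hosts -> /25 (126 usable): 192.168.190.0/25
14 hosts -> /28 (14 usable): 192.168.190.128/28
Allocation: 192.168.188.0/24 (152 hosts, 254 usable); 192.168.189.0/24 (138 hosts, 254 usable); 192.168.190.0/25 (67 hosts, 126 usable); 192.168.190.128/28 (14 hosts, 14 usable)


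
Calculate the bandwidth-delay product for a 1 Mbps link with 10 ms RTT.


BDP = bandwidth * RTT
= 1 Mbps * 10 ms
= 1 * 1e6 * 10 / 1000 bits
= 10000 bits
= 1250 bytes
= 1.2207 KB
BDP = 10000 bits (1250 bytes)


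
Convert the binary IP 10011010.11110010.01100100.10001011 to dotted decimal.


10011010 = 154
11110010 = 242
01100100 = 100
10001011 = 139
IP: 154.242.100.139


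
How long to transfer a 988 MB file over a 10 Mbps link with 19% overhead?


Effective throughput = 10 * (1 - 19/100) = 8.1 Mbps
File size in Mb = 988 * 8 = 7904 Mb
Time = 7904 / 8.1
Time = 975.8025 seconds


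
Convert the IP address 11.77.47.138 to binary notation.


11 = 00001011
77 = 01001101
47 = 00101111
138 = 10001010
Binary: 00001011.01001101.00101111.10001010


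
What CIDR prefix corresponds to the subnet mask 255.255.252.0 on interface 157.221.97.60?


Binary: 11111111.11111111.11111100.00000000
Count leading 1s
Prefix: /22


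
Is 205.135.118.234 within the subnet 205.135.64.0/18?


Subnet network: 205.135.64.0
Test IP AND mask: 205.135.64.0
Yes, 205.135.118.234 is in 205.135.64.0/18


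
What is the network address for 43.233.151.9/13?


IP:   00101011.11101001.10010111.00001001
Mask: 11111111.11111000.00000000.00000000
AND operation:
Net:  00101011.11101000.00000000.00000000
Network: 43.232.0.0/13


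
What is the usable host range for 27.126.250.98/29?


Network: 27.126.250.96
Broadcast: 27.126.250.103
First usable = network + 1
Last usable = broadcast - 1
Range: 27.126.250.97 to 27.126.250.102


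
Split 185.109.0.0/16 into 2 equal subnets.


New prefix = 16 + 1 = 17
Each subnet has 32768 addresses
  185.109.0.0/17
  185.109.128.0/17
Subnets: 185.109.0.0/17, 185.109.128.0/17


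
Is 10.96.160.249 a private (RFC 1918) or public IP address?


RFC 1918 private ranges:
  10.0.0.0/8 (10.0.0.0 - 10.255.255.255)
  172.16.0.0/12 (172.16.0.0 - 172.31.255.255)
  192.168.0.0/16 (192.168.0.0 - 192.168.255.255)
Private (in 10.0.0.0/8)


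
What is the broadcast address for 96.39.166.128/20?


Network: 96.39.160.0/20
Host bits = 12
Set all host bits to 1:
Broadcast: 96.39.175.255


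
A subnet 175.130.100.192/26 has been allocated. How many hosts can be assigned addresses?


Host bits = 32 - 26 = 6
Total addresses = 2^6 = 64
Usable = total - 2 (network and broadcast)
Usable hosts: 62


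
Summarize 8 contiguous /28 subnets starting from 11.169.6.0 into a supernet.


Original prefix: /28
Number of subnets: 8 = 2^3
New prefix = 28 - 3 = 25
Supernet: 11.169.6.0/25


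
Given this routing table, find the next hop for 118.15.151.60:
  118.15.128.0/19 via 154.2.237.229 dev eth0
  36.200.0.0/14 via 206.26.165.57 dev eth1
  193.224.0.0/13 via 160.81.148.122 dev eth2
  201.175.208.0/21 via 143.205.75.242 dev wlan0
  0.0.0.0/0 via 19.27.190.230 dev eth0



Longest prefix match for 118.15.151.60:
  /19 118.15.128.0: MATCH
  /14 36.200.0.0: no
  /13 193.224.0.0: no
  /21 201.175.208.0: no
  /0 0.0.0.0: MATCH
Selected: next-hop 154.2.237.229 via eth0 (matched /19)


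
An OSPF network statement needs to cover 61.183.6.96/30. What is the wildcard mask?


Subnet mask: 255.255.255.252
Wildcard = 255.255.255.255 - subnet mask
255 - 255 = 0
255 - 255 = 0
255 - 255 = 0
255 - 252 = 3
Wildcard: 0.0.0.3


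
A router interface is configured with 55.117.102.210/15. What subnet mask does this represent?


/15 means 15 network bits, 17 host bits
Binary: 11111111111111100000000000000000
Mask: 255.254.0.0


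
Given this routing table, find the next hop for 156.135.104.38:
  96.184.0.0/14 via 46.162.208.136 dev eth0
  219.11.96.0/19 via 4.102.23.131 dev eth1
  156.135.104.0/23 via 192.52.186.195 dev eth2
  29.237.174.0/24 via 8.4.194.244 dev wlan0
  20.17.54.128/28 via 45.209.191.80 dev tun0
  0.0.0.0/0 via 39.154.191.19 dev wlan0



Longest prefix match for 156.135.104.38:
  /14 96.184.0.0: no
  /19 219.11.96.0: no
  /23 156.135.104.0: MATCH
  /24 29.237.174.0: no
  /28 20.17.54.128: no
  /0 0.0.0.0: MATCH
Selected: next-hop 192.52.186.195 via eth2 (matched /23)


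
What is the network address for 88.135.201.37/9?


IP:   01011000.10000111.11001001.00100101
Mask: 11111111.10000000.00000000.00000000
AND operation:
Net:  01011000.10000000.00000000.00000000
Network: 88.128.0.0/9


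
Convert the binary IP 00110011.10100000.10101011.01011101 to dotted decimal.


00110011 = 51
10100000 = 160
10101011 = 171
01011101 = 93
IP: 51.160.171.93


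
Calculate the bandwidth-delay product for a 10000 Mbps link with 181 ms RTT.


BDP = bandwidth * RTT
= 10000 Mbps * 181 ms
= 10000 * 1e6 * 181 / 1000 bits
= 1810000000 bits
= 226250000 bytes
= 220947.2656 KB
BDP = 1810000000 bits (226250000 bytes)


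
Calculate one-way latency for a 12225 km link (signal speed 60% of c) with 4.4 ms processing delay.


Speed = 0.6 * 3e5 km/s = 180000 km/s
Propagation delay = 12225 / 180000 = 0.0679 s = 67.9167 ms
Processing delay = 4.4 ms
Total one-way latency = 72.3167 ms
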